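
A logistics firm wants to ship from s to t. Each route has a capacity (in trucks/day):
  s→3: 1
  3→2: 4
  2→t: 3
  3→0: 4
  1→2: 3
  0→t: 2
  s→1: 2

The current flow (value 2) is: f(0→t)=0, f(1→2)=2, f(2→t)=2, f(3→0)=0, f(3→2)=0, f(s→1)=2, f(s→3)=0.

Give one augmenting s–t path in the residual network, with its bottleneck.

Residual along s→3→2→t: s→3: 1, 3→2: 4, 2→t: 1.
Bottleneck = min = 1.

s→3→2→t, bottleneck 1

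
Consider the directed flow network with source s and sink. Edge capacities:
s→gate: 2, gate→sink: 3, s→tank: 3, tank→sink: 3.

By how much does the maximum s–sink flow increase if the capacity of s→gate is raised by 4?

Original max flow = 5.
After raising cap(s→gate), augmenting paths through that edge carry 1 more unit.
New max flow = 6. Increase = 1.

1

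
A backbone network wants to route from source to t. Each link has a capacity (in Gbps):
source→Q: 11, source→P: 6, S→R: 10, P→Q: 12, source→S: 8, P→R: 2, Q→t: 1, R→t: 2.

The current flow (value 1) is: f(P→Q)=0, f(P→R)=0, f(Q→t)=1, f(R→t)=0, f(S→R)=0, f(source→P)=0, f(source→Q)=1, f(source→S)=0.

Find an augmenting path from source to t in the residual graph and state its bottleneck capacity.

Residual along source→P→R→t: source→P: 6, P→R: 2, R→t: 2.
Bottleneck = min = 2.

source→P→R→t, bottleneck 2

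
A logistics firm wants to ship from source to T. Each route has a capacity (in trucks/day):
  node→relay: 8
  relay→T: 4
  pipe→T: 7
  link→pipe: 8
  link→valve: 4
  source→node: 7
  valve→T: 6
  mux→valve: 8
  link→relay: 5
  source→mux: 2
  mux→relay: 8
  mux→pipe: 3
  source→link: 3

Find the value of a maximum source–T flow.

Augment source→link→relay→T: bottleneck 3. Total 3.
Augment source→mux→valve→T: bottleneck 2. Total 5.
Augment source→node→relay→T: bottleneck 1. Total 6.
Augment source→node→relay→link→valve→T: bottleneck 3. Total 9.
No augmenting path remains in the residual graph.

9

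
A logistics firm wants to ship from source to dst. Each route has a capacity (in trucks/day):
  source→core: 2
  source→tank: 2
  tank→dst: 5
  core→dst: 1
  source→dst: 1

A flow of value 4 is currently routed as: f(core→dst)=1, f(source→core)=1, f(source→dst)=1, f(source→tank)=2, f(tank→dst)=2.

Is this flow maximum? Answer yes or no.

Yes

Residual reachable from source: {core, source}; dst is not reachable.
Saturated cut: source→tank, source→dst, core→dst with total capacity 4 = current flow value. Flow is maximum.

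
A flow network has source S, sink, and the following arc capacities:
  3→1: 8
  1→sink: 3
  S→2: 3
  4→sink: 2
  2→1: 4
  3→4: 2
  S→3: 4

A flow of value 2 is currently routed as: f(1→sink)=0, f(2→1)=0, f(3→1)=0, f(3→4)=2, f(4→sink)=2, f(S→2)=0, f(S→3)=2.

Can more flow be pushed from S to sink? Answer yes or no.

Residual path S→3→1→sink has bottleneck 2 > 0.
Pushing 2 along it raises the flow to 4, so the given flow is not maximum.

Yes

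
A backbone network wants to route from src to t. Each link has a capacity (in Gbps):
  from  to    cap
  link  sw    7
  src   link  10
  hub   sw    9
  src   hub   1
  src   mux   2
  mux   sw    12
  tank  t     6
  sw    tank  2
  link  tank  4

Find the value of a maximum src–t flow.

Augment src->link->tank->t: bottleneck 4. Total 4.
Augment src->link->sw->tank->t: bottleneck 2. Total 6.
No augmenting path remains in the residual graph.

6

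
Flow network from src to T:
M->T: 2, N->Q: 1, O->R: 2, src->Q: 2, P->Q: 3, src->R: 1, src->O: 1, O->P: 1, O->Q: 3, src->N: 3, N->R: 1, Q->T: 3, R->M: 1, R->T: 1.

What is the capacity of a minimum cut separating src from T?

5

Max flow = 5 (via 4 augmenting paths).
In the residual at optimum, the set reachable from src is {N, O, P, Q, R, src}.
Cut edges: R->M (cap 1), R->T (cap 1), Q->T (cap 3). Sum = 5.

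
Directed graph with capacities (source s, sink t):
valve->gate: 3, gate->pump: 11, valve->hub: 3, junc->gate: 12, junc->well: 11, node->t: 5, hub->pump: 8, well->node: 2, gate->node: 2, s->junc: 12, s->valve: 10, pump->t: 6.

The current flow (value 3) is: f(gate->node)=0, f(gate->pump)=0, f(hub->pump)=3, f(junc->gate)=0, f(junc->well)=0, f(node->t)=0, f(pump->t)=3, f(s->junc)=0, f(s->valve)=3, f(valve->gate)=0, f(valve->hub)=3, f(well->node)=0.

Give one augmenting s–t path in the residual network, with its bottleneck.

Residual along s->valve->gate->pump->t: s->valve: 7, valve->gate: 3, gate->pump: 11, pump->t: 3.
Bottleneck = min = 3.

s->valve->gate->pump->t, bottleneck 3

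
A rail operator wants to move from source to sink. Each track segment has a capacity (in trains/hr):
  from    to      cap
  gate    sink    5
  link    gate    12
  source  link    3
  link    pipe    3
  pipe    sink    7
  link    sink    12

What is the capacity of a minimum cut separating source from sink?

3

Max flow = 3 (via 1 augmenting path).
In the residual at optimum, the set reachable from source is {source}.
Cut edges: source→link (cap 3). Sum = 3.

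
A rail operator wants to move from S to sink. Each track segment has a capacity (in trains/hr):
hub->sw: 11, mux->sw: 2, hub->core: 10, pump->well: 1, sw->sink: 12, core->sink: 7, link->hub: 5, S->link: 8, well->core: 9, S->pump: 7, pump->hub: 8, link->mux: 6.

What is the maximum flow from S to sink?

14

Augment S->link->mux->sw->sink: bottleneck 2. Total 2.
Augment S->link->hub->sw->sink: bottleneck 5. Total 7.
Augment S->pump->hub->sw->sink: bottleneck 5. Total 12.
Augment S->pump->hub->core->sink: bottleneck 2. Total 14.
No augmenting path remains in the residual graph.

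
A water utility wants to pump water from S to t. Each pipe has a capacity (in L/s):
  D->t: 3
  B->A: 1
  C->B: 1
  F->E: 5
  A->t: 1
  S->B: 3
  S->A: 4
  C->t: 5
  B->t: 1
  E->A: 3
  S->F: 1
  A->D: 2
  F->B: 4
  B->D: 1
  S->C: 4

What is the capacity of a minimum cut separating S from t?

Max flow = 9 (via 5 augmenting paths).
In the residual at optimum, the set reachable from S is {A, B, E, F, S}.
Cut edges: S->C (cap 4), B->D (cap 1), B->t (cap 1), A->D (cap 2), A->t (cap 1). Sum = 9.

9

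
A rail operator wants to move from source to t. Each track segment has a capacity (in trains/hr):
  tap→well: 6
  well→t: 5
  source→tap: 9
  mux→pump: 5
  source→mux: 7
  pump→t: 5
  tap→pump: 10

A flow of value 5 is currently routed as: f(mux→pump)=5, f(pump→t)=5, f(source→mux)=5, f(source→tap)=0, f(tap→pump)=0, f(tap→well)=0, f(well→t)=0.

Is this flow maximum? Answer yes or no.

Residual path source→tap→well→t has bottleneck 5 > 0.
Pushing 5 along it raises the flow to 10, so the given flow is not maximum.

No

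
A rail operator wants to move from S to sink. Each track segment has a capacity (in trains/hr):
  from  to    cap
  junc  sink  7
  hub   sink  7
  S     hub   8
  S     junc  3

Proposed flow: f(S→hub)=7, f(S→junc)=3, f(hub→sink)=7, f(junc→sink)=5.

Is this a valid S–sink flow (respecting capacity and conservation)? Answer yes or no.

Conservation fails at junc: inflow 3 ≠ outflow 5.

No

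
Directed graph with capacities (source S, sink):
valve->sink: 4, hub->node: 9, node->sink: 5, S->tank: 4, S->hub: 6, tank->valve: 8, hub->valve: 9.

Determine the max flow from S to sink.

Augment S->hub->node->sink: bottleneck 5. Total 5.
Augment S->hub->valve->sink: bottleneck 1. Total 6.
Augment S->tank->valve->sink: bottleneck 3. Total 9.
No augmenting path remains in the residual graph.

9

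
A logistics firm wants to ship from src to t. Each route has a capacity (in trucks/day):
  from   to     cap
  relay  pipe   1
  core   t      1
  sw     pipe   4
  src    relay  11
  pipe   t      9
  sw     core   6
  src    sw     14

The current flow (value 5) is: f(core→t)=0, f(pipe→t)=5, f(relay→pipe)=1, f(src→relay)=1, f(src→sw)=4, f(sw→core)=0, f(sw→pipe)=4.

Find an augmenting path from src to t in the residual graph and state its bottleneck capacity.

src→sw→core→t, bottleneck 1

Residual along src→sw→core→t: src→sw: 10, sw→core: 6, core→t: 1.
Bottleneck = min = 1.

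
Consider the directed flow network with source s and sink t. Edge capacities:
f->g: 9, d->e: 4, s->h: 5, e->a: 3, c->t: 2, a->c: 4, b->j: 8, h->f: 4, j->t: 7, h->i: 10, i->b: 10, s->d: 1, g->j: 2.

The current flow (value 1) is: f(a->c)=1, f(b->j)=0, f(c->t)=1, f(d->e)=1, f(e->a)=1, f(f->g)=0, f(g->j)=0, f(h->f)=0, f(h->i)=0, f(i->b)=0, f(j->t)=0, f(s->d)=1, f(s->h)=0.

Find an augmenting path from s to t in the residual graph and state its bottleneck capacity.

Residual along s->h->f->g->j->t: s->h: 5, h->f: 4, f->g: 9, g->j: 2, j->t: 7.
Bottleneck = min = 2.

s->h->f->g->j->t, bottleneck 2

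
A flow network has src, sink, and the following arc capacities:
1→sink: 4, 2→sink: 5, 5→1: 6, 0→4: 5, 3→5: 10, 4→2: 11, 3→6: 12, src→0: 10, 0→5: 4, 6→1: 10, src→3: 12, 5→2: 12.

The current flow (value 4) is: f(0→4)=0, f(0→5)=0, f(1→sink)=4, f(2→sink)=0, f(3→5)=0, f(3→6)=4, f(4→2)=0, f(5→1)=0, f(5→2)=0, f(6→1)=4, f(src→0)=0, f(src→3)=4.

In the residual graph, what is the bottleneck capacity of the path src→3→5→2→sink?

Residual capacities along the path: src→3: 8, 3→5: 10, 5→2: 12, 2→sink: 5.
Minimum is 5.

5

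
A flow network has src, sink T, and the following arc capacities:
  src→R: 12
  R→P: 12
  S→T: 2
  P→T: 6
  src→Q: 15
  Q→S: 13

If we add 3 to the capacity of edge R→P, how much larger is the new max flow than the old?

Original max flow = 8.
Edge R→P does not cross the min cut (source side {P, Q, R, S, src}), so extra capacity there cannot help.
New max flow = 8. Increase = 0.

0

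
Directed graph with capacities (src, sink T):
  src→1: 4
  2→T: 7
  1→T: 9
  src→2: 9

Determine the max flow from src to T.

11

Augment src→2→T: bottleneck 7. Total 7.
Augment src→1→T: bottleneck 4. Total 11.
No augmenting path remains in the residual graph.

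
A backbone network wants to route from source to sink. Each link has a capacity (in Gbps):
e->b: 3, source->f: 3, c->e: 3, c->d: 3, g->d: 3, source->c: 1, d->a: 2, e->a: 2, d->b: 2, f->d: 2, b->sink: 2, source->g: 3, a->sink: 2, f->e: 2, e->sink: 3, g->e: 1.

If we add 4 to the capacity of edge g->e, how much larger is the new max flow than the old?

Original max flow = 7.
Edge g->e does not cross the min cut (source side {source}), so extra capacity there cannot help.
New max flow = 7. Increase = 0.

0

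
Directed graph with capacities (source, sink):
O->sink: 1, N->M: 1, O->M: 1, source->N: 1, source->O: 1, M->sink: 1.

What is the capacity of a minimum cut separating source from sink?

Max flow = 2 (via 2 augmenting paths).
In the residual at optimum, the set reachable from source is {source}.
Cut edges: source->N (cap 1), source->O (cap 1). Sum = 2.

2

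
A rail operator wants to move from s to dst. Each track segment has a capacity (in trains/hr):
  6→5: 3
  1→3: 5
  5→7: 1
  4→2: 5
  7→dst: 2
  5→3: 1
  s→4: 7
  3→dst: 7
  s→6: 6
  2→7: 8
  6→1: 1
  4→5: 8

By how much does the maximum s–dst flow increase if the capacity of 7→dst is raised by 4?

4

Original max flow = 4.
After raising cap(7→dst), augmenting paths through that edge carry 4 more units.
New max flow = 8. Increase = 4.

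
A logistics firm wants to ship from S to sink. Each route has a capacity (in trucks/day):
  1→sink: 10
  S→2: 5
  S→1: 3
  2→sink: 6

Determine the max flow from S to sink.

8

Augment S→1→sink: bottleneck 3. Total 3.
Augment S→2→sink: bottleneck 5. Total 8.
No augmenting path remains in the residual graph.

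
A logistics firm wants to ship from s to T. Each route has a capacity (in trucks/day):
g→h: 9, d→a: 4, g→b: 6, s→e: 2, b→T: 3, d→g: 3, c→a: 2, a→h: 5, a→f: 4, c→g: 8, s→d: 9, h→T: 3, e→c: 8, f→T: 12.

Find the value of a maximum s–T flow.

9

Augment s→d→a→f→T: bottleneck 4. Total 4.
Augment s→d→g→b→T: bottleneck 3. Total 7.
Augment s→e→c→g→h→T: bottleneck 2. Total 9.
No augmenting path remains in the residual graph.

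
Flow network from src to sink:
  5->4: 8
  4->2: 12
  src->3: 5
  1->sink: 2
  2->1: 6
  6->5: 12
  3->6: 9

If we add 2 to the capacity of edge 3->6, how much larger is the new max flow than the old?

Original max flow = 2.
Edge 3->6 does not cross the min cut (source side {1, 2, 3, 4, 5, 6, src}), so extra capacity there cannot help.
New max flow = 2. Increase = 0.

0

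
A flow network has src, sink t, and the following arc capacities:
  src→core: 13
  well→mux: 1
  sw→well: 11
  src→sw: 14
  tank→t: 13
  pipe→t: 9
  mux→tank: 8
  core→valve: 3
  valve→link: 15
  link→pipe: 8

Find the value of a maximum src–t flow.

4

Augment src→core→valve→link→pipe→t: bottleneck 3. Total 3.
Augment src→sw→well→mux→tank→t: bottleneck 1. Total 4.
No augmenting path remains in the residual graph.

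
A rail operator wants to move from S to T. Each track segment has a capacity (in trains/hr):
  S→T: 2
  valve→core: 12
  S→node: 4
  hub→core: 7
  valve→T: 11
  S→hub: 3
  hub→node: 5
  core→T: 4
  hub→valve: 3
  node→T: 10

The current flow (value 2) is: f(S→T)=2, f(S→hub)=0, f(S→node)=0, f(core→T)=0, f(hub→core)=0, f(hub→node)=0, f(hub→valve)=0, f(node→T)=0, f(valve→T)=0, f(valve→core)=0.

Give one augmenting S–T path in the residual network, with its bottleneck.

S→node→T, bottleneck 4

Residual along S→node→T: S→node: 4, node→T: 10.
Bottleneck = min = 4.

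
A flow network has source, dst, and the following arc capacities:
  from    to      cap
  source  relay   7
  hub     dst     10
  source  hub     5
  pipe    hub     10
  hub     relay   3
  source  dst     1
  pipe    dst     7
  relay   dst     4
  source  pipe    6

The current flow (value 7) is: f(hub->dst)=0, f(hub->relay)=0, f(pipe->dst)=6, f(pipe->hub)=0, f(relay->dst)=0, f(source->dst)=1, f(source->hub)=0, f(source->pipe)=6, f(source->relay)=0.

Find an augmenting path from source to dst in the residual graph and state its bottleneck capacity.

source->hub->dst, bottleneck 5

Residual along source->hub->dst: source->hub: 5, hub->dst: 10.
Bottleneck = min = 5.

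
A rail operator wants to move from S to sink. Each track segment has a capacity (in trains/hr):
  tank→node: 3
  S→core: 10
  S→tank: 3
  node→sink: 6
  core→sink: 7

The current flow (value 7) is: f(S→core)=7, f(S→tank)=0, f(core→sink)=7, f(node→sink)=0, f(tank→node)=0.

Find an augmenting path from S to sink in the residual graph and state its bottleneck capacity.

S→tank→node→sink, bottleneck 3

Residual along S→tank→node→sink: S→tank: 3, tank→node: 3, node→sink: 6.
Bottleneck = min = 3.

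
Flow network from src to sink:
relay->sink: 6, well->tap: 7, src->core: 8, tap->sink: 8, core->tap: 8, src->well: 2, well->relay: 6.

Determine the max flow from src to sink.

Augment src->core->tap->sink: bottleneck 8. Total 8.
Augment src->well->relay->sink: bottleneck 2. Total 10.
No augmenting path remains in the residual graph.

10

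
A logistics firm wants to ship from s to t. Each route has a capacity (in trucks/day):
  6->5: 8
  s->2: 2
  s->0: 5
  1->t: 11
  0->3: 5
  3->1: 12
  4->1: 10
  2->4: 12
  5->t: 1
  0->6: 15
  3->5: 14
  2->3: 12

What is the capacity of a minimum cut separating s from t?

7

Max flow = 7 (via 3 augmenting paths).
In the residual at optimum, the set reachable from s is {s}.
Cut edges: s->0 (cap 5), s->2 (cap 2). Sum = 7.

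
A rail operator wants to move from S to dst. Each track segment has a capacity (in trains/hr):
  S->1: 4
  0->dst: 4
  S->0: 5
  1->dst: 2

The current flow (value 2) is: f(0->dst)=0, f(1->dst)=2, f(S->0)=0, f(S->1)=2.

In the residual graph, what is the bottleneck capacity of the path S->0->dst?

4

Residual capacities along the path: S->0: 5, 0->dst: 4.
Minimum is 4.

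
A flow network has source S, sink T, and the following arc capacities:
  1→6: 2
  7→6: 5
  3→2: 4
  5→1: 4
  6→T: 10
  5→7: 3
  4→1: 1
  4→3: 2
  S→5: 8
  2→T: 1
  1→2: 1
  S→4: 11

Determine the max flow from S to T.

6

Augment S→4→3→2→T: bottleneck 1. Total 1.
Augment S→4→1→6→T: bottleneck 1. Total 2.
Augment S→5→1→6→T: bottleneck 1. Total 3.
Augment S→5→7→6→T: bottleneck 3. Total 6.
No augmenting path remains in the residual graph.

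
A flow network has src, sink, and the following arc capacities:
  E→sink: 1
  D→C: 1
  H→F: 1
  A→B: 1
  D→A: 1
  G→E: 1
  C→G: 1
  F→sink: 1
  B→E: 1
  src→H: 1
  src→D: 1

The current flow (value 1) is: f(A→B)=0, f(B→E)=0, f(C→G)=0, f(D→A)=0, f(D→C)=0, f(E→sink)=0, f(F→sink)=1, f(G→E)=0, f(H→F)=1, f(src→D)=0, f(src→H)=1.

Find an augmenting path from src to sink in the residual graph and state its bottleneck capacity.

Residual along src→D→C→G→E→sink: src→D: 1, D→C: 1, C→G: 1, G→E: 1, E→sink: 1.
Bottleneck = min = 1.

src→D→C→G→E→sink, bottleneck 1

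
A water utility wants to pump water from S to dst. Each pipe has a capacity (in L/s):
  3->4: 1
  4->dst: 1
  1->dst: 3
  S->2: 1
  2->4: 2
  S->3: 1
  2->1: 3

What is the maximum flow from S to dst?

2

Augment S->2->1->dst: bottleneck 1. Total 1.
Augment S->3->4->dst: bottleneck 1. Total 2.
No augmenting path remains in the residual graph.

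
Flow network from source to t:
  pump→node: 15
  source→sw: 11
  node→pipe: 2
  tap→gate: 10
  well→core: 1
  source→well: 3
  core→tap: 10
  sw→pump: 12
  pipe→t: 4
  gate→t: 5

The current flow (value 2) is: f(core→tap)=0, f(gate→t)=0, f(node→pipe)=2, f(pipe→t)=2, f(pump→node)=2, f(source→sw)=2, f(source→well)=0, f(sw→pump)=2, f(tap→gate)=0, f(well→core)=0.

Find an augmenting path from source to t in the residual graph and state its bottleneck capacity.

Residual along source→well→core→tap→gate→t: source→well: 3, well→core: 1, core→tap: 10, tap→gate: 10, gate→t: 5.
Bottleneck = min = 1.

source→well→core→tap→gate→t, bottleneck 1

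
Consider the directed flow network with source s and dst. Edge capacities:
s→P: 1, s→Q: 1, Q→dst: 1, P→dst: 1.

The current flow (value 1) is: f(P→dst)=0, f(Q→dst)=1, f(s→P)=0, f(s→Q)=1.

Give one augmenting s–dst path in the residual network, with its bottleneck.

s→P→dst, bottleneck 1

Residual along s→P→dst: s→P: 1, P→dst: 1.
Bottleneck = min = 1.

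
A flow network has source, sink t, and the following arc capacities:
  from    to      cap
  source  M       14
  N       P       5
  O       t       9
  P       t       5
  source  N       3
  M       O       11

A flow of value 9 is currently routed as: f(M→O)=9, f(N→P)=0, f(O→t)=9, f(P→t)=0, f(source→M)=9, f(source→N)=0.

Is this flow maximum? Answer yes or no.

No

Residual path source→N→P→t has bottleneck 3 > 0.
Pushing 3 along it raises the flow to 12, so the given flow is not maximum.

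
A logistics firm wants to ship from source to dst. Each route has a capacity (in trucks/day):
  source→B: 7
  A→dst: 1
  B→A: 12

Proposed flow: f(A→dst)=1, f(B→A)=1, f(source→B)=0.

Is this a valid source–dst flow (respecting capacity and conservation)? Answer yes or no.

Conservation fails at B: inflow 0 ≠ outflow 1.

No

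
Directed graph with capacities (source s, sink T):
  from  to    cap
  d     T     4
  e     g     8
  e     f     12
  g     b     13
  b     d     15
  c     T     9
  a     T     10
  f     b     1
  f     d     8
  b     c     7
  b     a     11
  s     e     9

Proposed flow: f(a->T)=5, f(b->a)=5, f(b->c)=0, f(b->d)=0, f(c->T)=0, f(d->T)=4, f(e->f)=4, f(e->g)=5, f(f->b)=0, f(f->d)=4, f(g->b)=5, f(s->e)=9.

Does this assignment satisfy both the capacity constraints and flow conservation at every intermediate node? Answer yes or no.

Every edge has 0 ≤ f(e) ≤ cap(e).
At each intermediate node, inflow equals outflow.

Yes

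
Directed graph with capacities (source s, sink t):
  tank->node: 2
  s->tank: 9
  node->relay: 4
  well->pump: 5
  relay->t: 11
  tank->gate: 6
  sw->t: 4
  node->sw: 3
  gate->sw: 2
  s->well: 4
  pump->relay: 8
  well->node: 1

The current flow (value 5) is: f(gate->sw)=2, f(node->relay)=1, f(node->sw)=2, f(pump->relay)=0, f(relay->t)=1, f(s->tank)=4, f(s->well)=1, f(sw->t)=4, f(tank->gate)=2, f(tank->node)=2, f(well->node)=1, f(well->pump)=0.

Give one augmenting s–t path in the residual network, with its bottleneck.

s->well->pump->relay->t, bottleneck 3

Residual along s->well->pump->relay->t: s->well: 3, well->pump: 5, pump->relay: 8, relay->t: 10.
Bottleneck = min = 3.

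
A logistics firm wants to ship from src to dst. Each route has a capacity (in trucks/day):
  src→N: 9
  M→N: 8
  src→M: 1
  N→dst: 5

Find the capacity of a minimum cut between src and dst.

5

Max flow = 5 (via 1 augmenting path).
In the residual at optimum, the set reachable from src is {M, N, src}.
Cut edges: N→dst (cap 5). Sum = 5.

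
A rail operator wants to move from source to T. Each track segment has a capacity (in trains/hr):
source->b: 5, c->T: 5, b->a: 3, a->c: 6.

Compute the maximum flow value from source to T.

3

Augment source->b->a->c->T: bottleneck 3. Total 3.
No augmenting path remains in the residual graph.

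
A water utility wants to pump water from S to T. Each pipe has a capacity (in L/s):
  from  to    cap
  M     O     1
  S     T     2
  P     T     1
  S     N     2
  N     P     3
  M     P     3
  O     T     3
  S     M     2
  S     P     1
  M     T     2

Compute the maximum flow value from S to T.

5

Augment S→T: bottleneck 2. Total 2.
Augment S→M→T: bottleneck 2. Total 4.
Augment S→P→T: bottleneck 1. Total 5.
No augmenting path remains in the residual graph.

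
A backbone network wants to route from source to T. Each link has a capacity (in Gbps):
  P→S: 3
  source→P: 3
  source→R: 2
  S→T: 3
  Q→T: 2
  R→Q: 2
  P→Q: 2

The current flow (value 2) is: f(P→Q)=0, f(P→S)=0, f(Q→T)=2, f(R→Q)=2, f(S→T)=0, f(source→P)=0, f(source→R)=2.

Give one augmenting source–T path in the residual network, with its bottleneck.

Residual along source→P→S→T: source→P: 3, P→S: 3, S→T: 3.
Bottleneck = min = 3.

source→P→S→T, bottleneck 3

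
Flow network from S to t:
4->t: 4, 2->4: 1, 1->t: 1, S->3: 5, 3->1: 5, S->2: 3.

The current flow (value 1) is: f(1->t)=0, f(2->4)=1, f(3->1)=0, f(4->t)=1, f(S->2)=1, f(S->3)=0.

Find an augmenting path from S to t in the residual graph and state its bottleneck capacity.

Residual along S->3->1->t: S->3: 5, 3->1: 5, 1->t: 1.
Bottleneck = min = 1.

S->3->1->t, bottleneck 1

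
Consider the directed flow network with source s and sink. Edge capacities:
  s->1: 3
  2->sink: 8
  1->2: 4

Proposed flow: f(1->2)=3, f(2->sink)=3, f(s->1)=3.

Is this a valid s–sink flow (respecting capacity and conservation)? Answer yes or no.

Yes

Every edge has 0 ≤ f(e) ≤ cap(e).
At each intermediate node, inflow equals outflow.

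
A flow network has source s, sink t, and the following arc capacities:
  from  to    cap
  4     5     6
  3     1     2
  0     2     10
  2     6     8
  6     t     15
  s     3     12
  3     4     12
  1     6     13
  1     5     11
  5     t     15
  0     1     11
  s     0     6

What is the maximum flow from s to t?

14

Augment s->3->4->5->t: bottleneck 6. Total 6.
Augment s->3->1->5->t: bottleneck 2. Total 8.
Augment s->0->1->5->t: bottleneck 6. Total 14.
No augmenting path remains in the residual graph.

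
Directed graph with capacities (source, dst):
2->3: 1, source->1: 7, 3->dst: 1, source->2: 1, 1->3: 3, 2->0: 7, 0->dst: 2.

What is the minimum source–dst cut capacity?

2

Max flow = 2 (via 2 augmenting paths).
In the residual at optimum, the set reachable from source is {1, 3, source}.
Cut edges: source->2 (cap 1), 3->dst (cap 1). Sum = 2.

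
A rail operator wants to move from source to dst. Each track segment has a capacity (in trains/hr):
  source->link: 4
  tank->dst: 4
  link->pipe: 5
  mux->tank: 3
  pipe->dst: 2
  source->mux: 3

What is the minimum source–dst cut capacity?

5

Max flow = 5 (via 2 augmenting paths).
In the residual at optimum, the set reachable from source is {link, pipe, source}.
Cut edges: source->mux (cap 3), pipe->dst (cap 2). Sum = 5.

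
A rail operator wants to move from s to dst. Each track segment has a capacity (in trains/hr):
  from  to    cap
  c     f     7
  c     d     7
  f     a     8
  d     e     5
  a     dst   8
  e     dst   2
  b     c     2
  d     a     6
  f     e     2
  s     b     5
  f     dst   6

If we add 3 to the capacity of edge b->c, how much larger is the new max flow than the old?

3

Original max flow = 2.
After raising cap(b->c), augmenting paths through that edge carry 3 more units.
New max flow = 5. Increase = 3.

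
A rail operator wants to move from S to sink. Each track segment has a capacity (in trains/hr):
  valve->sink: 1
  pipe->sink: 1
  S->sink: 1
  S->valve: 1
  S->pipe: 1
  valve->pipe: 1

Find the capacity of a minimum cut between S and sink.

3

Max flow = 3 (via 3 augmenting paths).
In the residual at optimum, the set reachable from S is {S}.
Cut edges: S->valve (cap 1), S->pipe (cap 1), S->sink (cap 1). Sum = 3.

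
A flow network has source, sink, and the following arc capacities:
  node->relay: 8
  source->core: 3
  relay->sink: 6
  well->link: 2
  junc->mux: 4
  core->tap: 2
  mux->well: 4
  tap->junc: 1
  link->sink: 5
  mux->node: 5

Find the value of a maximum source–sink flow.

1

Augment source->core->tap->junc->mux->well->link->sink: bottleneck 1. Total 1.
No augmenting path remains in the residual graph.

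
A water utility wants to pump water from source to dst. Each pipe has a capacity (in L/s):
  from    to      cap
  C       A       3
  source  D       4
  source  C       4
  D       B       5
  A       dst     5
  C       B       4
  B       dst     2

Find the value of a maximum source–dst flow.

5

Augment source->D->B->dst: bottleneck 2. Total 2.
Augment source->C->A->dst: bottleneck 3. Total 5.
No augmenting path remains in the residual graph.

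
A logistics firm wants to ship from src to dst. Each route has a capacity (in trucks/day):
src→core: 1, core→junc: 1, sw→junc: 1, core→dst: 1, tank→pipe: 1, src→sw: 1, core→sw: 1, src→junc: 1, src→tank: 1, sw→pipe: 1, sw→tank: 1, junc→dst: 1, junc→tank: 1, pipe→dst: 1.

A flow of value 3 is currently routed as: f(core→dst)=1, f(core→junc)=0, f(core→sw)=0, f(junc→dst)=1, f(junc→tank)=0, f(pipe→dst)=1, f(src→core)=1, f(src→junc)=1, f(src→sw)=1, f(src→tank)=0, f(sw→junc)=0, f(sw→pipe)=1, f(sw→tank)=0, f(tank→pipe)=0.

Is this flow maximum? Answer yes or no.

Yes

Residual reachable from src: {junc, pipe, src, sw, tank}; dst is not reachable.
Saturated cut: src→core, junc→dst, pipe→dst with total capacity 3 = current flow value. Flow is maximum.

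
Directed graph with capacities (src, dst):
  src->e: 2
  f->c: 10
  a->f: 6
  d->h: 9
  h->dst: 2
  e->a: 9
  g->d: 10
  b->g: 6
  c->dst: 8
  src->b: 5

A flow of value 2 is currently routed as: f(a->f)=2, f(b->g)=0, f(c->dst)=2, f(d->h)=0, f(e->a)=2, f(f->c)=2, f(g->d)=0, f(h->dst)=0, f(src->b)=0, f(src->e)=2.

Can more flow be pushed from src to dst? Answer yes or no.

Residual path src->b->g->d->h->dst has bottleneck 2 > 0.
Pushing 2 along it raises the flow to 4, so the given flow is not maximum.

Yes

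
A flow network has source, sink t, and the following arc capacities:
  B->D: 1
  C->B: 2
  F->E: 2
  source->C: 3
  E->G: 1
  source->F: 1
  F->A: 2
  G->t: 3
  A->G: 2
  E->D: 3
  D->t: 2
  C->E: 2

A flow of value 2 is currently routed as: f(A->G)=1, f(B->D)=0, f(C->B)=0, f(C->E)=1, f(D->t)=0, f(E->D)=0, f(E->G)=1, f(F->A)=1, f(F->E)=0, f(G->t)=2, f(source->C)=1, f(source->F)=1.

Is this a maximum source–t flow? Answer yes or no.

Residual path source->C->E->D->t has bottleneck 1 > 0.
Pushing 1 along it raises the flow to 3, so the given flow is not maximum.

No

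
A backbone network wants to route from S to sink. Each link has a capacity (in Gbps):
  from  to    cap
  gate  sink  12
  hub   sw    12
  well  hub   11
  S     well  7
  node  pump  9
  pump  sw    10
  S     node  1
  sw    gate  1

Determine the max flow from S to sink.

1

Augment S->node->pump->sw->gate->sink: bottleneck 1. Total 1.
No augmenting path remains in the residual graph.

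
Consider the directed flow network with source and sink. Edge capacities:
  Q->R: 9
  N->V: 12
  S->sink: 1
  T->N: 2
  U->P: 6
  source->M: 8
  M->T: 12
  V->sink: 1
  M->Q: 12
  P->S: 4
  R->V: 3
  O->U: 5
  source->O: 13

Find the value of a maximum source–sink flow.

2

Augment source->O->U->P->S->sink: bottleneck 1. Total 1.
Augment source->M->Q->R->V->sink: bottleneck 1. Total 2.
No augmenting path remains in the residual graph.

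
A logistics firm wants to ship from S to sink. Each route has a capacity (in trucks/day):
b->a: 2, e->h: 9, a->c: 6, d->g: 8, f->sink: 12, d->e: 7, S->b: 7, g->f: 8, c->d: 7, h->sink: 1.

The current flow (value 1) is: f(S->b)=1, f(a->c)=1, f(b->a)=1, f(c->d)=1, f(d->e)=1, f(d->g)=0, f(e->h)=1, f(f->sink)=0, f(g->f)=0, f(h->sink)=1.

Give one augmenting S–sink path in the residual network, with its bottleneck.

Residual along S->b->a->c->d->g->f->sink: S->b: 6, b->a: 1, a->c: 5, c->d: 6, d->g: 8, g->f: 8, f->sink: 12.
Bottleneck = min = 1.

S->b->a->c->d->g->f->sink, bottleneck 1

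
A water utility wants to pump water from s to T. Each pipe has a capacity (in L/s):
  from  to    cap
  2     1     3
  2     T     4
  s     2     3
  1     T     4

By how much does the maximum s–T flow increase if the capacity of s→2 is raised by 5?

Original max flow = 3.
After raising cap(s→2), augmenting paths through that edge carry 4 more units.
New max flow = 7. Increase = 4.

4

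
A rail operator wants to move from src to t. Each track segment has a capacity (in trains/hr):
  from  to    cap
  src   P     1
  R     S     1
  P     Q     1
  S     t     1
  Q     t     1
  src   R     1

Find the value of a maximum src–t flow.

Augment src→R→S→t: bottleneck 1. Total 1.
Augment src→P→Q→t: bottleneck 1. Total 2.
No augmenting path remains in the residual graph.

2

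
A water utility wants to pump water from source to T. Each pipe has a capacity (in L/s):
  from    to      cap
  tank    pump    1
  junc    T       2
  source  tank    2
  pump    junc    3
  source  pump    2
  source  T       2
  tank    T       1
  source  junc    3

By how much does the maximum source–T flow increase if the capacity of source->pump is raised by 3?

0

Original max flow = 5.
Edge source->pump does not cross the min cut (source side {junc, pump, source, tank}), so extra capacity there cannot help.
New max flow = 5. Increase = 0.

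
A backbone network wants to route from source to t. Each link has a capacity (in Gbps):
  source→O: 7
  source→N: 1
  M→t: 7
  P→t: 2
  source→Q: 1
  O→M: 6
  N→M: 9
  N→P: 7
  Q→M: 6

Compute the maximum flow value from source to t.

8

Augment source→Q→M→t: bottleneck 1. Total 1.
Augment source→O→M→t: bottleneck 6. Total 7.
Augment source→N→P→t: bottleneck 1. Total 8.
No augmenting path remains in the residual graph.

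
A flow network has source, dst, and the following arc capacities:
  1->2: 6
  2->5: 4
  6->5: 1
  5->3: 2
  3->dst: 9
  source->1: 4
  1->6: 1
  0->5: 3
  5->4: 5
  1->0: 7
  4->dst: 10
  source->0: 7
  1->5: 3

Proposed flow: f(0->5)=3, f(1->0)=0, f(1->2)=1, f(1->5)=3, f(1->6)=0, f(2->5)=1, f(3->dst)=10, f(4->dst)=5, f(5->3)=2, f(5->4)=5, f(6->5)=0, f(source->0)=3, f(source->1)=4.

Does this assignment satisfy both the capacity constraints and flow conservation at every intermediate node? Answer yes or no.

Capacity violated on 3->dst: flow 10 > capacity 9.

No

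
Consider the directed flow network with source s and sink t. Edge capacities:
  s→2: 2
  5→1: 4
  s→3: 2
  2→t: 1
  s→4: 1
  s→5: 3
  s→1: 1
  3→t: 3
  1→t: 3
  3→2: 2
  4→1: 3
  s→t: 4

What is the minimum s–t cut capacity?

Max flow = 10 (via 6 augmenting paths).
In the residual at optimum, the set reachable from s is {1, 2, 4, 5, s}.
Cut edges: s→3 (cap 2), s→t (cap 4), 1→t (cap 3), 2→t (cap 1). Sum = 10.

10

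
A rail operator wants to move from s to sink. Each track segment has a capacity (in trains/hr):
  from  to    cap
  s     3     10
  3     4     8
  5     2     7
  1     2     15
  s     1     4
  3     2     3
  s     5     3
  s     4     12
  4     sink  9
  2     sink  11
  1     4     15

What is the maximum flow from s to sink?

Augment s->4->sink: bottleneck 9. Total 9.
Augment s->1->2->sink: bottleneck 4. Total 13.
Augment s->3->2->sink: bottleneck 3. Total 16.
Augment s->5->2->sink: bottleneck 3. Total 19.
No augmenting path remains in the residual graph.

19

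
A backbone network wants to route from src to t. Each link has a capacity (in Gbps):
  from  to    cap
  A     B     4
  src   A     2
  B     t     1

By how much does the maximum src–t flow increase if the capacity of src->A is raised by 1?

0

Original max flow = 1.
Edge src->A does not cross the min cut (source side {A, B, src}), so extra capacity there cannot help.
New max flow = 1. Increase = 0.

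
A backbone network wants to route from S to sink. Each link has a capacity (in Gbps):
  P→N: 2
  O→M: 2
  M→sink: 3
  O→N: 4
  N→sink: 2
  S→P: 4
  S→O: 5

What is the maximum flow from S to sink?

4

Augment S→O→M→sink: bottleneck 2. Total 2.
Augment S→O→N→sink: bottleneck 2. Total 4.
No augmenting path remains in the residual graph.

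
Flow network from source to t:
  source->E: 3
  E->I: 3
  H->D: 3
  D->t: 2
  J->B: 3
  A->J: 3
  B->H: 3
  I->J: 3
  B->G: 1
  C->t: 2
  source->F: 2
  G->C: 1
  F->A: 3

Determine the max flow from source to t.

3

Augment source->E->I->J->B->G->C->t: bottleneck 1. Total 1.
Augment source->E->I->J->B->H->D->t: bottleneck 2. Total 3.
No augmenting path remains in the residual graph.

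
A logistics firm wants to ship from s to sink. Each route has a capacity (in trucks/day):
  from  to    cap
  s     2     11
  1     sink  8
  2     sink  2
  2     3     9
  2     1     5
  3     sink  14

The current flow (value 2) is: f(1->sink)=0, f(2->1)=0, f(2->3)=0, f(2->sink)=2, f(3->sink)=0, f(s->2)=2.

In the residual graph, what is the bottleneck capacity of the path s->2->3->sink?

9

Residual capacities along the path: s->2: 9, 2->3: 9, 3->sink: 14.
Minimum is 9.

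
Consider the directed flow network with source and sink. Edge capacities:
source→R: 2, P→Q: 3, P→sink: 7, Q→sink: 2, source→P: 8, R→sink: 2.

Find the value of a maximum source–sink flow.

10

Augment source→P→sink: bottleneck 7. Total 7.
Augment source→R→sink: bottleneck 2. Total 9.
Augment source→P→Q→sink: bottleneck 1. Total 10.
No augmenting path remains in the residual graph.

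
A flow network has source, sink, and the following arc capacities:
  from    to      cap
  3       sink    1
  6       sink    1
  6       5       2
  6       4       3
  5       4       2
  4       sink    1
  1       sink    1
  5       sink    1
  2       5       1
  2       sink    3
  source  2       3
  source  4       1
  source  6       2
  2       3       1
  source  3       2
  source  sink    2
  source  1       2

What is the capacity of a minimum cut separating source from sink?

Max flow = 10 (via 7 augmenting paths).
In the residual at optimum, the set reachable from source is {1, 3, source}.
Cut edges: source→6 (cap 2), source→2 (cap 3), source→4 (cap 1), source→sink (cap 2), 3→sink (cap 1), 1→sink (cap 1). Sum = 10.

10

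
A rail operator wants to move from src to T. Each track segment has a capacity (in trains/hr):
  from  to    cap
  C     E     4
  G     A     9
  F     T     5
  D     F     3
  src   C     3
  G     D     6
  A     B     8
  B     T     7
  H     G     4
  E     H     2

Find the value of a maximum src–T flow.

2

Augment src->C->E->H->G->A->B->T: bottleneck 2. Total 2.
No augmenting path remains in the residual graph.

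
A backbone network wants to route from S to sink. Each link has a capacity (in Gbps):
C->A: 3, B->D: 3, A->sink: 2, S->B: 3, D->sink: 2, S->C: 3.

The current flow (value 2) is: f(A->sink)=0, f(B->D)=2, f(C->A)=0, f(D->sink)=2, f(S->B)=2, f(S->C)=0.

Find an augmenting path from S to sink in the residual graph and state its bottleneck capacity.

Residual along S->C->A->sink: S->C: 3, C->A: 3, A->sink: 2.
Bottleneck = min = 2.

S->C->A->sink, bottleneck 2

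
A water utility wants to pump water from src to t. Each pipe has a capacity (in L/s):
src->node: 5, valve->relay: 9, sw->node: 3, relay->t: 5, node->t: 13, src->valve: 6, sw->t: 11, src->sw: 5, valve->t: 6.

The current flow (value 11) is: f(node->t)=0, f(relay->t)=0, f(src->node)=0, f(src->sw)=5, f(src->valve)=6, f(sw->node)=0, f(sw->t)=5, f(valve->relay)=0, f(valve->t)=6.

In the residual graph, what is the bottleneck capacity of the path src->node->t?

5

Residual capacities along the path: src->node: 5, node->t: 13.
Minimum is 5.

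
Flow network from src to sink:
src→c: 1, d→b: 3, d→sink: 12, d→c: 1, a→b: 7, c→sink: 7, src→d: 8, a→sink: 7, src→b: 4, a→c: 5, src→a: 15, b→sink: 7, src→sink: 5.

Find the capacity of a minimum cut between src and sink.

Max flow = 33 (via 7 augmenting paths).
In the residual at optimum, the set reachable from src is {src}.
Cut edges: src→a (cap 15), src→d (cap 8), src→c (cap 1), src→b (cap 4), src→sink (cap 5). Sum = 33.

33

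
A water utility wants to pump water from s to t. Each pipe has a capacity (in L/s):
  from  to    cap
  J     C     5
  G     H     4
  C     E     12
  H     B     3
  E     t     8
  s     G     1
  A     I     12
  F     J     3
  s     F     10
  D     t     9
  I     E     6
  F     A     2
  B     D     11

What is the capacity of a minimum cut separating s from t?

Max flow = 6 (via 3 augmenting paths).
In the residual at optimum, the set reachable from s is {F, s}.
Cut edges: F->A (cap 2), F->J (cap 3), s->G (cap 1). Sum = 6.

6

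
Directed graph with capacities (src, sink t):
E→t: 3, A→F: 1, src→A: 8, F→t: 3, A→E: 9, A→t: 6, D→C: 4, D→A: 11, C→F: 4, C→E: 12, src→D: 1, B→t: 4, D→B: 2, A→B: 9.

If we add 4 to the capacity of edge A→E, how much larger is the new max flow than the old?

0

Original max flow = 9.
Edge A→E does not cross the min cut (source side {src}), so extra capacity there cannot help.
New max flow = 9. Increase = 0.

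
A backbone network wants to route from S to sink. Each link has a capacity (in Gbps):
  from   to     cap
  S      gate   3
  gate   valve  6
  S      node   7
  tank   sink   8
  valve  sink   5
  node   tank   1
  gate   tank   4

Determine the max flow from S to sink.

Augment S->gate->valve->sink: bottleneck 3. Total 3.
Augment S->node->tank->sink: bottleneck 1. Total 4.
No augmenting path remains in the residual graph.

4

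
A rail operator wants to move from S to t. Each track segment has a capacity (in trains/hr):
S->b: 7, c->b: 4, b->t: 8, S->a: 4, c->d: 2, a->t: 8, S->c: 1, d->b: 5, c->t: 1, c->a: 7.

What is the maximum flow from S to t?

Augment S->c->t: bottleneck 1. Total 1.
Augment S->b->t: bottleneck 7. Total 8.
Augment S->a->t: bottleneck 4. Total 12.
No augmenting path remains in the residual graph.

12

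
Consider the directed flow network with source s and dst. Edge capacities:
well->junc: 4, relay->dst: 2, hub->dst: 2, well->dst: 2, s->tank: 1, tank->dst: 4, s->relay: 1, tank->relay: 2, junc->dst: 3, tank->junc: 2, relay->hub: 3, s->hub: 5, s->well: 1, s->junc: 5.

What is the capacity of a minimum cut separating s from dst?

Max flow = 8 (via 5 augmenting paths).
In the residual at optimum, the set reachable from s is {hub, junc, s}.
Cut edges: s->tank (cap 1), s->relay (cap 1), s->well (cap 1), junc->dst (cap 3), hub->dst (cap 2). Sum = 8.

8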